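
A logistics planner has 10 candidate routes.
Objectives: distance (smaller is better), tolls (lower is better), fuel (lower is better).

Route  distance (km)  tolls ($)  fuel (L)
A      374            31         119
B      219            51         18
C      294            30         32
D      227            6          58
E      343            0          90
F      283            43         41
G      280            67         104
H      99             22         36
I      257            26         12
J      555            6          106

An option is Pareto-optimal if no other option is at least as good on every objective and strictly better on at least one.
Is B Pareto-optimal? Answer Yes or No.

Yes

A: worse on distance (374 vs 219).
C: worse on distance (294 vs 219).
D: worse on distance (227 vs 219).
E: worse on distance (343 vs 219).
F: worse on distance (283 vs 219).
G: worse on distance (280 vs 219).
H: worse on fuel (36 vs 18).
I: worse on distance (257 vs 219).
J: worse on distance (555 vs 219).
No option is at least as good as B on every objective and strictly better on one.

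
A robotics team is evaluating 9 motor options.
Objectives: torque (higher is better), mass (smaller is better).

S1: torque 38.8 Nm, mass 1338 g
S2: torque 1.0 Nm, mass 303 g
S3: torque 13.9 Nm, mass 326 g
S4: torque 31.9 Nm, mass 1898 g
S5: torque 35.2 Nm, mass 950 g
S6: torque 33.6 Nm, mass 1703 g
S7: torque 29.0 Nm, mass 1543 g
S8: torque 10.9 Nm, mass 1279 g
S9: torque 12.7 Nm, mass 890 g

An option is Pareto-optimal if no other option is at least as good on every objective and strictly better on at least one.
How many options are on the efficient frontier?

S1: not dominated (best torque).
S2: not dominated (best mass).
S3: not dominated.
S4: dominated by S1 (torque 38.8≥31.9, mass 1338≤1898).
S5: not dominated.
S6: dominated by S1 (torque 38.8≥33.6, mass 1338≤1703).
S7: dominated by S1 (torque 38.8≥29.0, mass 1338≤1543).
S8: dominated by S3 (torque 13.9≥10.9, mass 326≤1279).
S9: dominated by S3 (torque 13.9≥12.7, mass 326≤890).
Pareto-optimal: S1, S2, S3, S5 → 4.

4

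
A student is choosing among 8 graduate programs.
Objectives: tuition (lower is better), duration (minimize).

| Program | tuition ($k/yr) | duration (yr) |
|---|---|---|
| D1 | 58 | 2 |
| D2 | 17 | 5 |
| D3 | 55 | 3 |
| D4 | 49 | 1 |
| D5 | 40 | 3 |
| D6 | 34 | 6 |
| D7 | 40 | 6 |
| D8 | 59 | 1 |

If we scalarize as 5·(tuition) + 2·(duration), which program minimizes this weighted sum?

D2

D1: 5·58 + 2·2 = 294
D2: 5·17 + 2·5 = 95
D3: 5·55 + 2·3 = 281
D4: 5·49 + 2·1 = 247
D5: 5·40 + 2·3 = 206
D6: 5·34 + 2·6 = 182
D7: 5·40 + 2·6 = 212
D8: 5·59 + 2·1 = 297
Lowest: D2 at 95.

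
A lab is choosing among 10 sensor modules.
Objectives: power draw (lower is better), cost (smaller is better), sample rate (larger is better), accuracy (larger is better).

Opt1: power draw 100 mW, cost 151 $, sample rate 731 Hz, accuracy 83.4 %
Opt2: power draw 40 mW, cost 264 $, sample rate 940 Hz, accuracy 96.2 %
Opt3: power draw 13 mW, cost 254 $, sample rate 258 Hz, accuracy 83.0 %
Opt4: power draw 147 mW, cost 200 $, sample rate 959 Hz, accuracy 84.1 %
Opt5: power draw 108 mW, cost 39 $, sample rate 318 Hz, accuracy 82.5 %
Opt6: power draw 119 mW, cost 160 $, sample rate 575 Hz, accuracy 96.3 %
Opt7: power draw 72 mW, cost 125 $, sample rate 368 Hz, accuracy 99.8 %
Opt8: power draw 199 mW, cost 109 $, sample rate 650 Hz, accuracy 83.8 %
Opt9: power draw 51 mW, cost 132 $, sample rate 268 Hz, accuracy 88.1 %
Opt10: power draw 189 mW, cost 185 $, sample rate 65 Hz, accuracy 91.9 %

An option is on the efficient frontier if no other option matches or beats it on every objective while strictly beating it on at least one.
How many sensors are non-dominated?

Opt1: not dominated.
Opt2: not dominated.
Opt3: not dominated (best power draw).
Opt4: not dominated (best sample rate).
Opt5: not dominated (best cost).
Opt6: not dominated.
Opt7: not dominated (best accuracy).
Opt8: not dominated.
Opt9: not dominated.
Opt10: dominated by Opt6 (power draw 119≤189, cost 160≤185, sample rate 575≥65, accuracy 96.3≥91.9).
Pareto-optimal: Opt1, Opt2, Opt3, Opt4, Opt5, Opt6, Opt7, Opt8, Opt9 → 9.

9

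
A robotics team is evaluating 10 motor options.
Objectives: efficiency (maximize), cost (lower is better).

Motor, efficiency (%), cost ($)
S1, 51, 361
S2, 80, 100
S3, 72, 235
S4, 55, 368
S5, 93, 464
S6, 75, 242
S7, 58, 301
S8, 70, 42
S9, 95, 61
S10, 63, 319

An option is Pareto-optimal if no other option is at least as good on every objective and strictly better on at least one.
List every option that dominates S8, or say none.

S1: worse on efficiency (51 vs 70).
S2: worse on cost (100 vs 42).
S3: worse on cost (235 vs 42).
S4: worse on efficiency (55 vs 70).
S5: worse on cost (464 vs 42).
S6: worse on cost (242 vs 42).
S7: worse on efficiency (58 vs 70).
S9: worse on cost (61 vs 42).
S10: worse on efficiency (63 vs 70).
No option dominates S8.

none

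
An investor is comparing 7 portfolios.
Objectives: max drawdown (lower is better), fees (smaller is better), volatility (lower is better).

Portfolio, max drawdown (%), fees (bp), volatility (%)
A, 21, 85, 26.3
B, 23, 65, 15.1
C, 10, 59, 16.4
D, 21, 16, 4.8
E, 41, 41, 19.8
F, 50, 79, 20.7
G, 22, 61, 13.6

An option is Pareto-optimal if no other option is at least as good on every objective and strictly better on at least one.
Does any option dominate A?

Yes

C vs A: max drawdown 10≤21, fees 59≤85, volatility 16.4≤26.3 — C is at least as good on every objective and strictly better on at least one, so C dominates A.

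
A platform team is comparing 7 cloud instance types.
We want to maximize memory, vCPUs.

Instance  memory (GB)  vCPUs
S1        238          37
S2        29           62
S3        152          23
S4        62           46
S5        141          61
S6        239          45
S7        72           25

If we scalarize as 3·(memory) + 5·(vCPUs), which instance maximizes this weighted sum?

S1: 3·238 + 5·37 = 899
S2: 3·29 + 5·62 = 397
S3: 3·152 + 5·23 = 571
S4: 3·62 + 5·46 = 416
S5: 3·141 + 5·61 = 728
S6: 3·239 + 5·45 = 942
S7: 3·72 + 5·25 = 341
Highest: S6 at 942.

S6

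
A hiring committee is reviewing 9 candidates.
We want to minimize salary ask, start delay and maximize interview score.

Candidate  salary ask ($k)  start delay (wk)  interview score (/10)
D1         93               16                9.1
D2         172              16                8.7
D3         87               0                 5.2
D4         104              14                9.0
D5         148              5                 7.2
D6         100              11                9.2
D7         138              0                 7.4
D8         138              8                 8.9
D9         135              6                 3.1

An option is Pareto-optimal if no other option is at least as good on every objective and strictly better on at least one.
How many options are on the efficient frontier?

5

D1: not dominated.
D2: dominated by D1 (salary ask 93≤172, start delay 16≤16, interview score 9.1≥8.7).
D3: not dominated (best salary ask).
D4: dominated by D6 (salary ask 100≤104, start delay 11≤14, interview score 9.2≥9.0).
D5: dominated by D7 (salary ask 138≤148, start delay 0≤5, interview score 7.4≥7.2).
D6: not dominated (best interview score).
D7: not dominated.
D8: not dominated.
D9: dominated by D3 (salary ask 87≤135, start delay 0≤6, interview score 5.2≥3.1).
Pareto-optimal: D1, D3, D6, D7, D8 → 5.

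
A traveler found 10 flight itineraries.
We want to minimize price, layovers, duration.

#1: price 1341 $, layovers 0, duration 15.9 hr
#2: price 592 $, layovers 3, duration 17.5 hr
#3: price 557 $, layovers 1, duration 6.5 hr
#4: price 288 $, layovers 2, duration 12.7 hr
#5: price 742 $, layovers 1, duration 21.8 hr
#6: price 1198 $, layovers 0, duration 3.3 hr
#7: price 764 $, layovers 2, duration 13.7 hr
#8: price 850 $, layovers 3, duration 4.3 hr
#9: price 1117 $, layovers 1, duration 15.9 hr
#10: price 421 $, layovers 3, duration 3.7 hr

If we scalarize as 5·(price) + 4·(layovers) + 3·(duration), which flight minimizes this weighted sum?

#4

#1: 5·1341 + 4·0 + 3·15.9 = 6752.7
#2: 5·592 + 4·3 + 3·17.5 = 3024.5
#3: 5·557 + 4·1 + 3·6.5 = 2808.5
#4: 5·288 + 4·2 + 3·12.7 = 1486.1
#5: 5·742 + 4·1 + 3·21.8 = 3779.4
#6: 5·1198 + 4·0 + 3·3.3 = 5999.9
#7: 5·764 + 4·2 + 3·13.7 = 3869.1
#8: 5·850 + 4·3 + 3·4.3 = 4274.9
#9: 5·1117 + 4·1 + 3·15.9 = 5636.7
#10: 5·421 + 4·3 + 3·3.7 = 2128.1
Lowest: #4 at 1486.1.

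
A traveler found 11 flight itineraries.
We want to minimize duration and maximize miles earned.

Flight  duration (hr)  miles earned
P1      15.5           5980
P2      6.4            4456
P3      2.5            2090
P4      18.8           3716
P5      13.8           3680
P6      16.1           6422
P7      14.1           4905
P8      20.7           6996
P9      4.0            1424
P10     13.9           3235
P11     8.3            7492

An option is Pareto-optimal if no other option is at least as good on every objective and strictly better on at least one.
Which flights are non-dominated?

P2, P3, P11

P1: dominated by P11 (duration 8.3≤15.5, miles earned 7492≥5980).
P2: not dominated.
P3: not dominated (best duration).
P4: dominated by P1 (duration 15.5≤18.8, miles earned 5980≥3716).
P5: dominated by P2 (duration 6.4≤13.8, miles earned 4456≥3680).
P6: dominated by P11 (duration 8.3≤16.1, miles earned 7492≥6422).
P7: dominated by P11 (duration 8.3≤14.1, miles earned 7492≥4905).
P8: dominated by P11 (duration 8.3≤20.7, miles earned 7492≥6996).
P9: dominated by P3 (duration 2.5≤4.0, miles earned 2090≥1424).
P10: dominated by P2 (duration 6.4≤13.9, miles earned 4456≥3235).
P11: not dominated (best miles earned).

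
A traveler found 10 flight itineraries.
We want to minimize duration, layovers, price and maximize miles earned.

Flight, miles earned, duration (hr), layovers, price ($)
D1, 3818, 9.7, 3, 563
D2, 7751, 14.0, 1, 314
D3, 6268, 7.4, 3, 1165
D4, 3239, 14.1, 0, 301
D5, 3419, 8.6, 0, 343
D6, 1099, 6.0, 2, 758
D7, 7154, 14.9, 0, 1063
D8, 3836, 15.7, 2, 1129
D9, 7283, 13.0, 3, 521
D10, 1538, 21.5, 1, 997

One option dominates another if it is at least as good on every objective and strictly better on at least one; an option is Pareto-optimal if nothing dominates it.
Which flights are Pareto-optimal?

D1, D2, D3, D4, D5, D6, D7, D9

D1: not dominated.
D2: not dominated (best miles earned).
D3: not dominated.
D4: not dominated (best price).
D5: not dominated.
D6: not dominated (best duration).
D7: not dominated.
D8: dominated by D2 (miles earned 7751≥3836, duration 14.0≤15.7, layovers 1≤2, price 314≤1129).
D9: not dominated.
D10: dominated by D2 (miles earned 7751≥1538, duration 14.0≤21.5, layovers 1≤1, price 314≤997).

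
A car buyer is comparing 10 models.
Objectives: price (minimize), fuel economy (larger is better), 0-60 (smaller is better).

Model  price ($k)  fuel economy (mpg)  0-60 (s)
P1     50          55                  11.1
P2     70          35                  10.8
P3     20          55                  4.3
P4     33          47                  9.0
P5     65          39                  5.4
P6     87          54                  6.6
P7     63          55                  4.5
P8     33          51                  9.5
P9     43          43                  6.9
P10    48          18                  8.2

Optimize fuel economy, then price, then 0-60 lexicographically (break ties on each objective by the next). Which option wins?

First maximize fuel economy: best is 55, kept {P1, P3, P7}.
Then minimize price: best is 20, kept {P3}.

P3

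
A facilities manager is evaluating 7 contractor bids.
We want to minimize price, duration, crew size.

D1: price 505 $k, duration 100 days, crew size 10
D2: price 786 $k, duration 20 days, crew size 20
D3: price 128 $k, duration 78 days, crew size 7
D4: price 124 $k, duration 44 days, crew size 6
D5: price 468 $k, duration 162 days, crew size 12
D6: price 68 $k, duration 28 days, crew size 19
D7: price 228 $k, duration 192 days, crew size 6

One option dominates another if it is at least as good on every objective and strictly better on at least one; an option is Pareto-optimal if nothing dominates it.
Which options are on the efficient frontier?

D2, D4, D6

D1: dominated by D3 (price 128≤505, duration 78≤100, crew size 7≤10).
D2: not dominated (best duration).
D3: dominated by D4 (price 124≤128, duration 44≤78, crew size 6≤7).
D4: not dominated.
D5: dominated by D3 (price 128≤468, duration 78≤162, crew size 7≤12).
D6: not dominated (best price).
D7: dominated by D4 (price 124≤228, duration 44≤192, crew size 6≤6).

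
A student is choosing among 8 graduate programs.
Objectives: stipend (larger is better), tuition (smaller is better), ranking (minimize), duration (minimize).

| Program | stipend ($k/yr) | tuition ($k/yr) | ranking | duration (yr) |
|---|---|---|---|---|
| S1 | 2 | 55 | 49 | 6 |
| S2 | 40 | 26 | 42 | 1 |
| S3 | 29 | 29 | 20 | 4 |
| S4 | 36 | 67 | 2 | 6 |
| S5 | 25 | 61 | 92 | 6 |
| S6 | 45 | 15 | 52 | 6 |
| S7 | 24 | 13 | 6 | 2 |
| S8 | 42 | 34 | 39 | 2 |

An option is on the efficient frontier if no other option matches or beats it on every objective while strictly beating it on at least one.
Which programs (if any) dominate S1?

S2: stipend 40≥2, tuition 26≤55, ranking 42≤49, duration 1≤6 — dominates S1.
S3: stipend 29≥2, tuition 29≤55, ranking 20≤49, duration 4≤6 — dominates S1.
S7: stipend 24≥2, tuition 13≤55, ranking 6≤49, duration 2≤6 — dominates S1.
S8: stipend 42≥2, tuition 34≤55, ranking 39≤49, duration 2≤6 — dominates S1.
Others (S4, S5, S6) are each worse than S1 on at least one objective.

S2, S3, S7, S8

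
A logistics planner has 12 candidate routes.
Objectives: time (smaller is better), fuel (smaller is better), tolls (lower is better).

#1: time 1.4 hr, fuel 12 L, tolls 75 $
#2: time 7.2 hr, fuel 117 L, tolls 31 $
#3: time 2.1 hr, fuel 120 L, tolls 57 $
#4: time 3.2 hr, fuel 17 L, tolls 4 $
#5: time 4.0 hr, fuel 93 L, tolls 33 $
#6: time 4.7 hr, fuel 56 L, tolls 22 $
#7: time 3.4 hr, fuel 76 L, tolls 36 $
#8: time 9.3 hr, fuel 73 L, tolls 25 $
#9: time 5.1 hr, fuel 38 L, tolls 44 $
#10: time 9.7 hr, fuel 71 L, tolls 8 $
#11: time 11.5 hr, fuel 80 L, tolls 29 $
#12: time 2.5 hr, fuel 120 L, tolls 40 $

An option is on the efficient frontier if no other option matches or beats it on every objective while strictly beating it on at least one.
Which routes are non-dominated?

#1, #3, #4, #12

#1: not dominated (best time).
#2: dominated by #4 (time 3.2≤7.2, fuel 17≤117, tolls 4≤31).
#3: not dominated.
#4: not dominated (best tolls).
#5: dominated by #4 (time 3.2≤4.0, fuel 17≤93, tolls 4≤33).
#6: dominated by #4 (time 3.2≤4.7, fuel 17≤56, tolls 4≤22).
#7: dominated by #4 (time 3.2≤3.4, fuel 17≤76, tolls 4≤36).
#8: dominated by #4 (time 3.2≤9.3, fuel 17≤73, tolls 4≤25).
#9: dominated by #4 (time 3.2≤5.1, fuel 17≤38, tolls 4≤44).
#10: dominated by #4 (time 3.2≤9.7, fuel 17≤71, tolls 4≤8).
#11: dominated by #4 (time 3.2≤11.5, fuel 17≤80, tolls 4≤29).
#12: not dominated.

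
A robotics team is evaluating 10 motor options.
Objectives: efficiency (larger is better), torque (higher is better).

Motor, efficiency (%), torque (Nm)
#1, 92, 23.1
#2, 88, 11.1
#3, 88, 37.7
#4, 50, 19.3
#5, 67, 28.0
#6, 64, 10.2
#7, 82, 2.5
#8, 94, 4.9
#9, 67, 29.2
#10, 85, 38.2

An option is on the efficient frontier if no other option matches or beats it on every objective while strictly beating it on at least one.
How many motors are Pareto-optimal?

#1: not dominated.
#2: dominated by #1 (efficiency 92≥88, torque 23.1≥11.1).
#3: not dominated.
#4: dominated by #1 (efficiency 92≥50, torque 23.1≥19.3).
#5: dominated by #3 (efficiency 88≥67, torque 37.7≥28.0).
#6: dominated by #1 (efficiency 92≥64, torque 23.1≥10.2).
#7: dominated by #1 (efficiency 92≥82, torque 23.1≥2.5).
#8: not dominated (best efficiency).
#9: dominated by #3 (efficiency 88≥67, torque 37.7≥29.2).
#10: not dominated (best torque).
Pareto-optimal: #1, #3, #8, #10 → 4.

4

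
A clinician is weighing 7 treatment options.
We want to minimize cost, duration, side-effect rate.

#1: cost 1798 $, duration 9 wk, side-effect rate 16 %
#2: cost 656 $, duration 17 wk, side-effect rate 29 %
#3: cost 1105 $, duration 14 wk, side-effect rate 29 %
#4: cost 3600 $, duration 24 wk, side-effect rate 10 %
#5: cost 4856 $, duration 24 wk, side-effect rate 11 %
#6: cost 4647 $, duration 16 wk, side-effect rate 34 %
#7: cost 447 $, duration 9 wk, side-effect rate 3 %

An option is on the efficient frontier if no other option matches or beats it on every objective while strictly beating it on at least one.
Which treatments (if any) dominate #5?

#4, #7

#4: cost 3600≤4856, duration 24≤24, side-effect rate 10≤11 — dominates #5.
#7: cost 447≤4856, duration 9≤24, side-effect rate 3≤11 — dominates #5.
Others (#1, #2, #3, #6) are each worse than #5 on at least one objective.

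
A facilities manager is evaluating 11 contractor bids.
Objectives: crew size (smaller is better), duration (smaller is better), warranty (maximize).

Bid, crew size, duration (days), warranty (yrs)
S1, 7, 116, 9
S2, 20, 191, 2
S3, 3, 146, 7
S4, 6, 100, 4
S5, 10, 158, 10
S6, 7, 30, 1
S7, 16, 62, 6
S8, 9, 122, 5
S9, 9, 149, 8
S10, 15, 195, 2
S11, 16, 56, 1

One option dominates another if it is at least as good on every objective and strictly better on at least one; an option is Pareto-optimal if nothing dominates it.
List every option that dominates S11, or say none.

S6

S6: crew size 7≤16, duration 30≤56, warranty 1≥1 — dominates S11.
Others (S1, S2, S3, S4, S5, S7, S8, S9, S10) are each worse than S11 on at least one objective.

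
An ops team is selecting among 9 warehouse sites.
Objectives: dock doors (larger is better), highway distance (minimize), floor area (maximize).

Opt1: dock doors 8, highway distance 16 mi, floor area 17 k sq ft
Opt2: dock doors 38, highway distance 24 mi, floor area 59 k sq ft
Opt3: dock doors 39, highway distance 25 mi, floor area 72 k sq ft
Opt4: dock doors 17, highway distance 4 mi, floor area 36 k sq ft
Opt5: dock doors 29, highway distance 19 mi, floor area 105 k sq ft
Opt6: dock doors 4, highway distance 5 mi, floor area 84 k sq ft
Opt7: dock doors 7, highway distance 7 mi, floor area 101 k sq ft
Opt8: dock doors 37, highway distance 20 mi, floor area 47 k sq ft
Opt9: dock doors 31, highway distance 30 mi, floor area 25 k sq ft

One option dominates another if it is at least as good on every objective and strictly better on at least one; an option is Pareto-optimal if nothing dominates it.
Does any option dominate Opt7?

Opt1: worse on highway distance (16 vs 7).
Opt2: worse on highway distance (24 vs 7).
Opt3: worse on highway distance (25 vs 7).
Opt4: worse on floor area (36 vs 101).
Opt5: worse on highway distance (19 vs 7).
Opt6: worse on dock doors (4 vs 7).
Opt8: worse on highway distance (20 vs 7).
Opt9: worse on highway distance (30 vs 7).
No option is at least as good as Opt7 on every objective and strictly better on one.

No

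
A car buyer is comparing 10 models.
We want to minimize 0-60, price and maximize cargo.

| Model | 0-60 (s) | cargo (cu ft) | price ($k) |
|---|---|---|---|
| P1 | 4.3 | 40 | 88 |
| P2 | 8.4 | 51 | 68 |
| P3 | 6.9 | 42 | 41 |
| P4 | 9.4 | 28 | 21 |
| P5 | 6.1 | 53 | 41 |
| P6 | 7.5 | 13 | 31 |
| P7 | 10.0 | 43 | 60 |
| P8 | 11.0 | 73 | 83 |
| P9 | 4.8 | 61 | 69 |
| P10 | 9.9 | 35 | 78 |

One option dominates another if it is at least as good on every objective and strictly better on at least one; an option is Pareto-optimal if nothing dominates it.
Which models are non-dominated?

P1, P4, P5, P6, P8, P9

P1: not dominated (best 0-60).
P2: dominated by P5 (0-60 6.1≤8.4, cargo 53≥51, price 41≤68).
P3: dominated by P5 (0-60 6.1≤6.9, cargo 53≥42, price 41≤41).
P4: not dominated (best price).
P5: not dominated.
P6: not dominated.
P7: dominated by P5 (0-60 6.1≤10.0, cargo 53≥43, price 41≤60).
P8: not dominated (best cargo).
P9: not dominated.
P10: dominated by P2 (0-60 8.4≤9.9, cargo 51≥35, price 68≤78).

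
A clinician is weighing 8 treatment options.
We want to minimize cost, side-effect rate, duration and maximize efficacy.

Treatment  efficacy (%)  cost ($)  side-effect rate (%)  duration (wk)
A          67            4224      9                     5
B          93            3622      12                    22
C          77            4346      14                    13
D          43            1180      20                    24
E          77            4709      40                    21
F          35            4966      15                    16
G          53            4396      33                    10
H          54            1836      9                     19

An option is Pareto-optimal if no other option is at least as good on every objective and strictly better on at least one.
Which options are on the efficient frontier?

A: not dominated (best duration).
B: not dominated (best efficacy).
C: not dominated.
D: not dominated (best cost).
E: dominated by C (efficacy 77≥77, cost 4346≤4709, side-effect rate 14≤40, duration 13≤21).
F: dominated by A (efficacy 67≥35, cost 4224≤4966, side-effect rate 9≤15, duration 5≤16).
G: dominated by A (efficacy 67≥53, cost 4224≤4396, side-effect rate 9≤33, duration 5≤10).
H: not dominated.

A, B, C, D, H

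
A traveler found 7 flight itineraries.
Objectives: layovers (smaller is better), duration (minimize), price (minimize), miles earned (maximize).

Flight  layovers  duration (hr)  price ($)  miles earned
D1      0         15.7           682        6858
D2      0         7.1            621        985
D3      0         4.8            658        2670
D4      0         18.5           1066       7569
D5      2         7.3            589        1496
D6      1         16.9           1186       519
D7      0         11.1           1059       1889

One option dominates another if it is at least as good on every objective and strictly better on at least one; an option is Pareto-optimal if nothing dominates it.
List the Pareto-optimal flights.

D1: not dominated.
D2: not dominated.
D3: not dominated (best duration).
D4: not dominated (best miles earned).
D5: not dominated (best price).
D6: dominated by D1 (layovers 0≤1, duration 15.7≤16.9, price 682≤1186, miles earned 6858≥519).
D7: dominated by D3 (layovers 0≤0, duration 4.8≤11.1, price 658≤1059, miles earned 2670≥1889).

D1, D2, D3, D4, D5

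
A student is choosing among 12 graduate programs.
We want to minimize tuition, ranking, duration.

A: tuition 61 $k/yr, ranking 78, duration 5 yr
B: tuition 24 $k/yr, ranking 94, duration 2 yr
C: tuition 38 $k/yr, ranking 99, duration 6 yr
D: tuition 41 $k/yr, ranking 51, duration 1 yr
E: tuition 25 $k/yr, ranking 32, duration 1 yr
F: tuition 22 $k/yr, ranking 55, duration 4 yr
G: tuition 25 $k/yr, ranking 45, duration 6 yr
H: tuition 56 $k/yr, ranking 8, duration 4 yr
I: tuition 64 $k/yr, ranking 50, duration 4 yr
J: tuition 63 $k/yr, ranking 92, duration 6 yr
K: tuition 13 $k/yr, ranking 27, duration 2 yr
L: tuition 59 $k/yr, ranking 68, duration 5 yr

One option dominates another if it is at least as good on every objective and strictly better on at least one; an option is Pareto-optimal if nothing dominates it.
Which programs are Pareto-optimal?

A: dominated by D (tuition 41≤61, ranking 51≤78, duration 1≤5).
B: dominated by K (tuition 13≤24, ranking 27≤94, duration 2≤2).
C: dominated by B (tuition 24≤38, ranking 94≤99, duration 2≤6).
D: dominated by E (tuition 25≤41, ranking 32≤51, duration 1≤1).
E: not dominated.
F: dominated by K (tuition 13≤22, ranking 27≤55, duration 2≤4).
G: dominated by E (tuition 25≤25, ranking 32≤45, duration 1≤6).
H: not dominated (best ranking).
I: dominated by E (tuition 25≤64, ranking 32≤50, duration 1≤4).
J: dominated by A (tuition 61≤63, ranking 78≤92, duration 5≤6).
K: not dominated (best tuition).
L: dominated by D (tuition 41≤59, ranking 51≤68, duration 1≤5).

E, H, K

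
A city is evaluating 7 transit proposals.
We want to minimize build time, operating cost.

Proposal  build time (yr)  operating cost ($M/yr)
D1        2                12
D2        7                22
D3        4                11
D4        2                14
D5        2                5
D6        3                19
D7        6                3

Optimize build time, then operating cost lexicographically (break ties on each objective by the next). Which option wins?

First minimize build time: best is 2, kept {D1, D4, D5}.
Then minimize operating cost: best is 5, kept {D5}.

D5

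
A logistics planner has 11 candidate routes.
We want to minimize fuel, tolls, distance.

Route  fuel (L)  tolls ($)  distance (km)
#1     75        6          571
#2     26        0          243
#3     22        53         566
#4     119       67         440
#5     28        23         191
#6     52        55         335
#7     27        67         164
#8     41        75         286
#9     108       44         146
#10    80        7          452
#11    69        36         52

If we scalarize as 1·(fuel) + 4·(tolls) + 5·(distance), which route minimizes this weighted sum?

#11

#1: 1·75 + 4·6 + 5·571 = 2954
#2: 1·26 + 4·0 + 5·243 = 1241
#3: 1·22 + 4·53 + 5·566 = 3064
#4: 1·119 + 4·67 + 5·440 = 2587
#5: 1·28 + 4·23 + 5·191 = 1075
#6: 1·52 + 4·55 + 5·335 = 1947
#7: 1·27 + 4·67 + 5·164 = 1115
#8: 1·41 + 4·75 + 5·286 = 1771
#9: 1·108 + 4·44 + 5·146 = 1014
#10: 1·80 + 4·7 + 5·452 = 2368
#11: 1·69 + 4·36 + 5·52 = 473
Lowest: #11 at 473.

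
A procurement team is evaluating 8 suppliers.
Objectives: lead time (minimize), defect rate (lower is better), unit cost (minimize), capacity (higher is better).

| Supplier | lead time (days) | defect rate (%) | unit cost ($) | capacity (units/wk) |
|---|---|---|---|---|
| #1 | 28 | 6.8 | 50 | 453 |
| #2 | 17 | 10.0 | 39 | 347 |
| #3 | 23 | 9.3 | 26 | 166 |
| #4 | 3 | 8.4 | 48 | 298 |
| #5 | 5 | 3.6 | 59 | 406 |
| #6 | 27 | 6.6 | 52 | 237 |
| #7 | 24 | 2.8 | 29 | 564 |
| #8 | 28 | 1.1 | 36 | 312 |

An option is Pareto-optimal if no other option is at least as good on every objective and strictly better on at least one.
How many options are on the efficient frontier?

6

#1: dominated by #7 (lead time 24≤28, defect rate 2.8≤6.8, unit cost 29≤50, capacity 564≥453).
#2: not dominated.
#3: not dominated (best unit cost).
#4: not dominated (best lead time).
#5: not dominated.
#6: dominated by #7 (lead time 24≤27, defect rate 2.8≤6.6, unit cost 29≤52, capacity 564≥237).
#7: not dominated (best capacity).
#8: not dominated (best defect rate).
Pareto-optimal: #2, #3, #4, #5, #7, #8 → 6.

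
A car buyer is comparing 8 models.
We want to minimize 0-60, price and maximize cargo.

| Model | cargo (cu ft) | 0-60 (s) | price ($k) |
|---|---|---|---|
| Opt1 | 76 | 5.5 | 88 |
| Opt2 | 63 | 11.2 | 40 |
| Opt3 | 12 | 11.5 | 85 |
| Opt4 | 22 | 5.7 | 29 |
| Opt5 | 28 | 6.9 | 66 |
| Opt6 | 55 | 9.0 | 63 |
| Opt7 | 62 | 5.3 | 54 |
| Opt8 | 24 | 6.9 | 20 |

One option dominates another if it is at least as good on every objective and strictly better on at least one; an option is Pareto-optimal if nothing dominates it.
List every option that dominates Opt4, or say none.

none

Opt1: worse on price (88 vs 29).
Opt2: worse on 0-60 (11.2 vs 5.7).
Opt3: worse on cargo (12 vs 22).
Opt5: worse on 0-60 (6.9 vs 5.7).
Opt6: worse on 0-60 (9.0 vs 5.7).
Opt7: worse on price (54 vs 29).
Opt8: worse on 0-60 (6.9 vs 5.7).
No option dominates Opt4.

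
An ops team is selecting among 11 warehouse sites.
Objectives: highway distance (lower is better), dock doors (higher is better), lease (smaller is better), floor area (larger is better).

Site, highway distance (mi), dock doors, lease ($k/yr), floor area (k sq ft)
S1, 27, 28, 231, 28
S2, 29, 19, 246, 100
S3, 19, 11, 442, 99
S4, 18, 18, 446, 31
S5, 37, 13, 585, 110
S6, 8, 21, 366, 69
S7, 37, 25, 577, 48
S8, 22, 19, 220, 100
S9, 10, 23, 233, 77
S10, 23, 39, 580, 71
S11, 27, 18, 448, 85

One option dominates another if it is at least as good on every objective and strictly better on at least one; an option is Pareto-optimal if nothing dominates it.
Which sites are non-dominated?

S1: not dominated.
S2: dominated by S8 (highway distance 22≤29, dock doors 19≥19, lease 220≤246, floor area 100≥100).
S3: not dominated.
S4: dominated by S6 (highway distance 8≤18, dock doors 21≥18, lease 366≤446, floor area 69≥31).
S5: not dominated (best floor area).
S6: not dominated (best highway distance).
S7: not dominated.
S8: not dominated (best lease).
S9: not dominated.
S10: not dominated (best dock doors).
S11: dominated by S8 (highway distance 22≤27, dock doors 19≥18, lease 220≤448, floor area 100≥85).

S1, S3, S5, S6, S7, S8, S9, S10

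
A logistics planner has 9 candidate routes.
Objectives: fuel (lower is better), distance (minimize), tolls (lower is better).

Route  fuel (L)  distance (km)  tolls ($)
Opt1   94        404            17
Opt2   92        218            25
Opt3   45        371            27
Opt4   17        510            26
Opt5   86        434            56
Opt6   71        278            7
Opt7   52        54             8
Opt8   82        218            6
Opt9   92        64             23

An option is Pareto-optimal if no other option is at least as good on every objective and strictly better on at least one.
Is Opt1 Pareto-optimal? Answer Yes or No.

Opt6 vs Opt1: fuel 71≤94, distance 278≤404, tolls 7≤17 — Opt6 is at least as good on every objective and strictly better on at least one, so Opt6 dominates Opt1.

No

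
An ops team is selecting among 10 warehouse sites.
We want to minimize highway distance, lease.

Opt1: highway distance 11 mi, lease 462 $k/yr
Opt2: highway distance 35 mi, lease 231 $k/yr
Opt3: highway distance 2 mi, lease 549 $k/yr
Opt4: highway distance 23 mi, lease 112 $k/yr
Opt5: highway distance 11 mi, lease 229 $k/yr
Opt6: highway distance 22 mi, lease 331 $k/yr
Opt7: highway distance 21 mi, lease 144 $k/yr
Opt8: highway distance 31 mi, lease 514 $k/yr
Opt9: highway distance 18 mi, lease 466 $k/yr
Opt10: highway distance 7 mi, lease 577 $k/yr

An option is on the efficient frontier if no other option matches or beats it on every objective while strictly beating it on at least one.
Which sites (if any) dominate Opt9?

Opt1: highway distance 11≤18, lease 462≤466 — dominates Opt9.
Opt5: highway distance 11≤18, lease 229≤466 — dominates Opt9.
Others (Opt2, Opt3, Opt4, Opt6, Opt7, Opt8, Opt10) are each worse than Opt9 on at least one objective.

Opt1, Opt5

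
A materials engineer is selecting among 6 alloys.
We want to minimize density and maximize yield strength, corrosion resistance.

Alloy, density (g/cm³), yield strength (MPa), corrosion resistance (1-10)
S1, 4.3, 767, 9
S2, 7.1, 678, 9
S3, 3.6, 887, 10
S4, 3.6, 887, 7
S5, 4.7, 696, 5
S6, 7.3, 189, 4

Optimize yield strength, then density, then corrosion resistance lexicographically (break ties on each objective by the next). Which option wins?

First maximize yield strength: best is 887, kept {S3, S4}.
Then minimize density: best is 3.6, kept {S3, S4}.
Then maximize corrosion resistance: best is 10, kept {S3}.

S3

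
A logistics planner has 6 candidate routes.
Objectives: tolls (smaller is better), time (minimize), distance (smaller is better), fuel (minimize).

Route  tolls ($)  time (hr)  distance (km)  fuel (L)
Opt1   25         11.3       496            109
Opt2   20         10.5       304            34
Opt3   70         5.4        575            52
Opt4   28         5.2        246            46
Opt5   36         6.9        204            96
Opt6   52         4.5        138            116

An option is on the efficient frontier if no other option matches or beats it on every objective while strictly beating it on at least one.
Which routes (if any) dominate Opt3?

Opt4: tolls 28≤70, time 5.2≤5.4, distance 246≤575, fuel 46≤52 — dominates Opt3.
Others (Opt1, Opt2, Opt5, Opt6) are each worse than Opt3 on at least one objective.

Opt4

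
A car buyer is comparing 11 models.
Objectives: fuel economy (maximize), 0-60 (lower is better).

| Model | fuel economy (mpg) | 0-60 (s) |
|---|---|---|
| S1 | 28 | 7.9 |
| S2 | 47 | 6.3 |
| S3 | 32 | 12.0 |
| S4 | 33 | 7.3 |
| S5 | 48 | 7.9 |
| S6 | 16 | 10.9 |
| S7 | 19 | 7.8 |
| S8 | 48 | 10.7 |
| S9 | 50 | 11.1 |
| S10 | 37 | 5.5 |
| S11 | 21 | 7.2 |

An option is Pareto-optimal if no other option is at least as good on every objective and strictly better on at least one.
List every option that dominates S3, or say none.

S2, S4, S5, S8, S9, S10

S2: fuel economy 47≥32, 0-60 6.3≤12.0 — dominates S3.
S4: fuel economy 33≥32, 0-60 7.3≤12.0 — dominates S3.
S5: fuel economy 48≥32, 0-60 7.9≤12.0 — dominates S3.
S8: fuel economy 48≥32, 0-60 10.7≤12.0 — dominates S3.
S9: fuel economy 50≥32, 0-60 11.1≤12.0 — dominates S3.
S10: fuel economy 37≥32, 0-60 5.5≤12.0 — dominates S3.
Others (S1, S6, S7, S11) are each worse than S3 on at least one objective.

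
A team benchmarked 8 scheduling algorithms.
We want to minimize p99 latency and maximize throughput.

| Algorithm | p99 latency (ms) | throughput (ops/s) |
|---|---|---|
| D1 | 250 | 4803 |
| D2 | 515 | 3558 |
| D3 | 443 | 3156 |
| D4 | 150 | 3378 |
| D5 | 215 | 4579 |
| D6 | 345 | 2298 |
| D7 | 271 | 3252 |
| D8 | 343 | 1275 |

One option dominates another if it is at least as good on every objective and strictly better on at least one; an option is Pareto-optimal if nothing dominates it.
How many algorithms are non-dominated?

D1: not dominated (best throughput).
D2: dominated by D1 (p99 latency 250≤515, throughput 4803≥3558).
D3: dominated by D1 (p99 latency 250≤443, throughput 4803≥3156).
D4: not dominated (best p99 latency).
D5: not dominated.
D6: dominated by D1 (p99 latency 250≤345, throughput 4803≥2298).
D7: dominated by D1 (p99 latency 250≤271, throughput 4803≥3252).
D8: dominated by D1 (p99 latency 250≤343, throughput 4803≥1275).
Pareto-optimal: D1, D4, D5 → 3.

3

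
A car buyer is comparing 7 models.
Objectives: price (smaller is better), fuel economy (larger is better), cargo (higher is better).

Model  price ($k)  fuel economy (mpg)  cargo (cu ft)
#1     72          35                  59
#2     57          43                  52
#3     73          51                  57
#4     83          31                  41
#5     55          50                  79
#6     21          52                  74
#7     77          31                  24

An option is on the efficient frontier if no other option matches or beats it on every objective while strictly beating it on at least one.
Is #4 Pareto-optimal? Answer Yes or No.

#1 vs #4: price 72≤83, fuel economy 35≥31, cargo 59≥41 — #1 is at least as good on every objective and strictly better on at least one, so #1 dominates #4.

No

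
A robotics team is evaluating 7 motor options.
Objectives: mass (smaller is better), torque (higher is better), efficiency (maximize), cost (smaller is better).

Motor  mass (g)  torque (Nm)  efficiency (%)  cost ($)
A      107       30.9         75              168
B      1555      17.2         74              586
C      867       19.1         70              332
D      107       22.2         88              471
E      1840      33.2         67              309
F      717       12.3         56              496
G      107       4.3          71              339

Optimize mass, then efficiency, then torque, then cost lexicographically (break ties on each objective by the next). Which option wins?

First minimize mass: best is 107, kept {A, D, G}.
Then maximize efficiency: best is 88, kept {D}.

D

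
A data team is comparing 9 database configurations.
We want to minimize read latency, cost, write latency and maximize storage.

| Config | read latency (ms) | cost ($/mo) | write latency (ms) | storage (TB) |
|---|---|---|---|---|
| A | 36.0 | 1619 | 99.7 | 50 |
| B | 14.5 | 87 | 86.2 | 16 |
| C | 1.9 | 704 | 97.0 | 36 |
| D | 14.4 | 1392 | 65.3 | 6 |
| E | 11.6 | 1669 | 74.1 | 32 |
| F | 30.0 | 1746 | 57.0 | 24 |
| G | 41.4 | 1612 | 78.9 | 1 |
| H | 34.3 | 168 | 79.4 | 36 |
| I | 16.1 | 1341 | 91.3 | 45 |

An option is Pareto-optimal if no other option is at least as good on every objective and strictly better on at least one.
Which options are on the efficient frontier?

A, B, C, D, E, F, H, I

A: not dominated (best storage).
B: not dominated (best cost).
C: not dominated (best read latency).
D: not dominated.
E: not dominated.
F: not dominated (best write latency).
G: dominated by D (read latency 14.4≤41.4, cost 1392≤1612, write latency 65.3≤78.9, storage 6≥1).
H: not dominated.
I: not dominated.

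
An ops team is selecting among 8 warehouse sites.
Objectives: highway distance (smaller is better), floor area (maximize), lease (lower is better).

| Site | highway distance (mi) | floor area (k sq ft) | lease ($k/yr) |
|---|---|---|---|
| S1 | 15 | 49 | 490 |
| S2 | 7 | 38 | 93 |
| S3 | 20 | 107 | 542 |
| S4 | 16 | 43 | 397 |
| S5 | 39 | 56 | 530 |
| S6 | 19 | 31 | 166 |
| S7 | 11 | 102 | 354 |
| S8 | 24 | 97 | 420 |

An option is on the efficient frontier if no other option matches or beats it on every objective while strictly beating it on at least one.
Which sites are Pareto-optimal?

S1: dominated by S7 (highway distance 11≤15, floor area 102≥49, lease 354≤490).
S2: not dominated (best highway distance).
S3: not dominated (best floor area).
S4: dominated by S7 (highway distance 11≤16, floor area 102≥43, lease 354≤397).
S5: dominated by S7 (highway distance 11≤39, floor area 102≥56, lease 354≤530).
S6: dominated by S2 (highway distance 7≤19, floor area 38≥31, lease 93≤166).
S7: not dominated.
S8: dominated by S7 (highway distance 11≤24, floor area 102≥97, lease 354≤420).

S2, S3, S7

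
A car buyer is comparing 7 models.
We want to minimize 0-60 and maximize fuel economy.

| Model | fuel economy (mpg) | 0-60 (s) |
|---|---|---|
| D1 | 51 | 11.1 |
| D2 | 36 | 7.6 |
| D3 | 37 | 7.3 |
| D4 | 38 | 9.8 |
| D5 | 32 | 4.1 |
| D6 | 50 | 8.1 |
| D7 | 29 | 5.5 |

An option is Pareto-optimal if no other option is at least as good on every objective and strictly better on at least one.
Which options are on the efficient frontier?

D1: not dominated (best fuel economy).
D2: dominated by D3 (fuel economy 37≥36, 0-60 7.3≤7.6).
D3: not dominated.
D4: dominated by D6 (fuel economy 50≥38, 0-60 8.1≤9.8).
D5: not dominated (best 0-60).
D6: not dominated.
D7: dominated by D5 (fuel economy 32≥29, 0-60 4.1≤5.5).

D1, D3, D5, D6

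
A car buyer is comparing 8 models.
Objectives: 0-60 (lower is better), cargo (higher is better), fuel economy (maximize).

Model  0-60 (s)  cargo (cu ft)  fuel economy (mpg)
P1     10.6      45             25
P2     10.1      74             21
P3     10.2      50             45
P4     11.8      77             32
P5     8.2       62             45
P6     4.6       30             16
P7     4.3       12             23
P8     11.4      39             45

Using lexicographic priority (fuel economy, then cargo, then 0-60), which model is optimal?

P5

First maximize fuel economy: best is 45, kept {P3, P5, P8}.
Then maximize cargo: best is 62, kept {P5}.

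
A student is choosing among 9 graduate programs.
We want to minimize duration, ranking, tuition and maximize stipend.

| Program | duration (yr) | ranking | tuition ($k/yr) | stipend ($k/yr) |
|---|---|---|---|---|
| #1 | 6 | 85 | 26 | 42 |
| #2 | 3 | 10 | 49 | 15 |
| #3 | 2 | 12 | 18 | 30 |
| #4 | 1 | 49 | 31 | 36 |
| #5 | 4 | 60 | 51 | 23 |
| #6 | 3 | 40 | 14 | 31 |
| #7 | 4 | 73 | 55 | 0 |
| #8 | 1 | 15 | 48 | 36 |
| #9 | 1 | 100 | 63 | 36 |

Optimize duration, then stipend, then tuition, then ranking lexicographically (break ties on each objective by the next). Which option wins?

#4

First minimize duration: best is 1, kept {#4, #8, #9}.
Then maximize stipend: best is 36, kept {#4, #8, #9}.
Then minimize tuition: best is 31, kept {#4}.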